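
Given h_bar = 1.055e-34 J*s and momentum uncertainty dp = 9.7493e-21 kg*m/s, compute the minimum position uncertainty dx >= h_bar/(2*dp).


dx = h_bar / (2 * dp)
= 1.055e-34 / (2 * 9.7493e-21)
= 1.055e-34 / 1.9499e-20
= 5.4106e-15 m

5.4106e-15


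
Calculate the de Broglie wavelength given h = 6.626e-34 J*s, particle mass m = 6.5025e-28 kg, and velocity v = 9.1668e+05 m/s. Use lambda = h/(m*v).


lambda = h / (m * v)
= 6.626e-34 / (6.5025e-28 * 9.1668e+05)
= 6.626e-34 / 5.9607e-22
= 1.1116e-12 m

1.1116e-12


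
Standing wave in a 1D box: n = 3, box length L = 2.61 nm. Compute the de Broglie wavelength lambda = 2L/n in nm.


lambda = 2L / n
= 2 * 2.61 / 3
= 5.22 / 3
= 1.74 nm

1.74


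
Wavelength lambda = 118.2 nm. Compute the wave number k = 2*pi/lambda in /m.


k = 2 * pi / lambda
= 6.2832 / (118.2e-9)
= 6.2832 / 1.1820e-07
= 5.3157e+07 /m

5.3157e+07


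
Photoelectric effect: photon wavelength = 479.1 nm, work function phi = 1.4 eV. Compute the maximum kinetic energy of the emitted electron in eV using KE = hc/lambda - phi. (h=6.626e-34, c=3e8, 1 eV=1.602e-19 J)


E_photon = hc / lambda
= (6.626e-34)(3e8) / (479.1e-9)
= 4.1490e-19 J
= 2.5899 eV
KE = E_photon - phi
= 2.5899 - 1.4
= 1.1899 eV

1.1899


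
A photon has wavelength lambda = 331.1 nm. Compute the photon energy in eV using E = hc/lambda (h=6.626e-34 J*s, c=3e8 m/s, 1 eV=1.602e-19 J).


E = hc / lambda
= (6.626e-34)(3e8) / (331.1e-9)
= 1.9878e-25 / 3.3110e-07
= 6.0036e-19 J
Converting to eV: 6.0036e-19 / 1.602e-19
= 3.7476 eV

3.7476


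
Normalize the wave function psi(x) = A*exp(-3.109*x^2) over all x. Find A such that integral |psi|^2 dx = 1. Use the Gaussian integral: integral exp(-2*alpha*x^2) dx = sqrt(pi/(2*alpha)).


integral |psi|^2 dx = A^2 * sqrt(pi/(2*alpha)) = 1
A^2 = sqrt(2*alpha/pi)
= sqrt(2 * 3.109 / pi)
= 1.406859
A = sqrt(1.406859)
= 1.1861

1.1861


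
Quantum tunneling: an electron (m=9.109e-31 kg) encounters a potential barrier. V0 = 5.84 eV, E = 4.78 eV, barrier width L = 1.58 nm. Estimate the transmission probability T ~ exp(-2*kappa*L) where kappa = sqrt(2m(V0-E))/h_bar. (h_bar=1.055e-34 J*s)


V0 - E = 1.06 eV = 1.6981e-19 J
kappa = sqrt(2 * m * (V0-E)) / h_bar
= sqrt(2 * 9.109e-31 * 1.6981e-19) / 1.055e-34
= 5.2721e+09 /m
2*kappa*L = 2 * 5.2721e+09 * 1.58e-9
= 16.6598
T = exp(-16.6598) = 5.817698e-08

5.817698e-08


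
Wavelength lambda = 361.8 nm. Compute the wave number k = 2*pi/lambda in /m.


k = 2 * pi / lambda
= 6.2832 / (361.8e-9)
= 6.2832 / 3.6180e-07
= 1.7366e+07 /m

1.7366e+07


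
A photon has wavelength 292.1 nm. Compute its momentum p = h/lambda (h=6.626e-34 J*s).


p = h / lambda
= 6.626e-34 / (292.1e-9)
= 6.626e-34 / 2.9210e-07
= 2.2684e-27 kg*m/s

2.2684e-27


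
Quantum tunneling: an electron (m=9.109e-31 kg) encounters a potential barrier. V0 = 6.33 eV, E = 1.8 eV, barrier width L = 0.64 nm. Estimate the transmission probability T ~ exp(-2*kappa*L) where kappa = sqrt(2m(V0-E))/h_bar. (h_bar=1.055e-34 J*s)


V0 - E = 4.53 eV = 7.2571e-19 J
kappa = sqrt(2 * m * (V0-E)) / h_bar
= sqrt(2 * 9.109e-31 * 7.2571e-19) / 1.055e-34
= 1.0899e+10 /m
2*kappa*L = 2 * 1.0899e+10 * 0.64e-9
= 13.9504
T = exp(-13.9504) = 8.737689e-07

8.737689e-07


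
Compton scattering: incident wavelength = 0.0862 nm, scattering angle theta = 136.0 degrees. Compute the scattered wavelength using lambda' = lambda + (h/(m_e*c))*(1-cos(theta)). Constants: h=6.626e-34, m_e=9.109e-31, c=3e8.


Compton wavelength: h/(m_e*c) = 2.4247e-12 m
d_lambda = 2.4247e-12 * (1 - cos(136.0 deg))
= 2.4247e-12 * 1.71934
= 4.1689e-12 m = 0.004169 nm
lambda' = 0.0862 + 0.004169
= 0.090369 nm

0.090369


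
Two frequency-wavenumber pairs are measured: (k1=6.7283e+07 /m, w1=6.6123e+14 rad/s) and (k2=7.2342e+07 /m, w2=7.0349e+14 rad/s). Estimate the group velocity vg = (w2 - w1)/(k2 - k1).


vg = (w2 - w1) / (k2 - k1)
= (7.0349e+14 - 6.6123e+14) / (7.2342e+07 - 6.7283e+07)
= 4.2260e+13 / 5.0590e+06
= 8.3534e+06 m/s

8.3534e+06


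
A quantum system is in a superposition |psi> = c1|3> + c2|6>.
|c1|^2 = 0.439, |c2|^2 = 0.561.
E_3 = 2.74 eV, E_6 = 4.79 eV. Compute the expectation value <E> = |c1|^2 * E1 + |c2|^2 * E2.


<E> = |c1|^2 * E1 + |c2|^2 * E2
= 0.439 * 2.74 + 0.561 * 4.79
= 1.2029 + 2.6872
= 3.8901 eV

3.8901


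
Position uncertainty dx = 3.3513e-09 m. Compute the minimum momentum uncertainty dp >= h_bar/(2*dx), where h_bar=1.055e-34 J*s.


dp = h_bar / (2 * dx)
= 1.055e-34 / (2 * 3.3513e-09)
= 1.055e-34 / 6.7026e-09
= 1.5740e-26 kg*m/s

1.5740e-26


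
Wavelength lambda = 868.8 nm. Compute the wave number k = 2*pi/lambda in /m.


k = 2 * pi / lambda
= 6.2832 / (868.8e-9)
= 6.2832 / 8.6880e-07
= 7.2320e+06 /m

7.2320e+06


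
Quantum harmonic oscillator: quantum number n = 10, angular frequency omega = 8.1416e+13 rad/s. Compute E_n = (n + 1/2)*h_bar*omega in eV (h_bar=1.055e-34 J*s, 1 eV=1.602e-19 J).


E = (n + 1/2) * h_bar * omega
= (10 + 0.5) * 1.055e-34 * 8.1416e+13
= 10.5 * 8.5894e-21
= 9.0189e-20 J
= 0.563 eV

0.563


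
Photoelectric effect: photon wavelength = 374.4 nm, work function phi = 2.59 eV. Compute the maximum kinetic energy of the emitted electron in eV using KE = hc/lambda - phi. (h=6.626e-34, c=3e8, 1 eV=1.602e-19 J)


E_photon = hc / lambda
= (6.626e-34)(3e8) / (374.4e-9)
= 5.3093e-19 J
= 3.3142 eV
KE = E_photon - phi
= 3.3142 - 2.59
= 0.7242 eV

0.7242


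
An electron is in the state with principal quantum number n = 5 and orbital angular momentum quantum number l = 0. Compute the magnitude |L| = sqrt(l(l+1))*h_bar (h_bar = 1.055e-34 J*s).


L = sqrt(l*(l+1)) * h_bar
= sqrt(0 * 1) * 1.055e-34
= sqrt(0) * 1.055e-34
= 0.0 * 1.055e-34
= 0.0000e+00 J*s

0.0000e+00


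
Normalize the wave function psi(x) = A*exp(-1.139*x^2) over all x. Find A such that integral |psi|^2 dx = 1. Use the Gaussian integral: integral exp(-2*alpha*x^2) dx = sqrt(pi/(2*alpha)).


integral |psi|^2 dx = A^2 * sqrt(pi/(2*alpha)) = 1
A^2 = sqrt(2*alpha/pi)
= sqrt(2 * 1.139 / pi)
= 0.851534
A = sqrt(0.851534)
= 0.9228

0.9228


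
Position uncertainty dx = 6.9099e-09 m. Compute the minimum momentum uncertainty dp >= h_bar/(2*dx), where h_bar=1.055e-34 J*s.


dp = h_bar / (2 * dx)
= 1.055e-34 / (2 * 6.9099e-09)
= 1.055e-34 / 1.3820e-08
= 7.6340e-27 kg*m/s

7.6340e-27


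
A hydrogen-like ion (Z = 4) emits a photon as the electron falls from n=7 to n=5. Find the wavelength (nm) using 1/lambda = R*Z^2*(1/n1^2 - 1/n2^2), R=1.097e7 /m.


1/lambda = R * Z^2 * (1/n1^2 - 1/n2^2)
= 1.097e7 * 4^2 * (1/5^2 - 1/7^2)
= 1.097e7 * 16 * (0.04 - 0.020408)
= 3.4388e+06 /m
lambda = 1 / 3.4388e+06
= 290.8026 nm

290.8026


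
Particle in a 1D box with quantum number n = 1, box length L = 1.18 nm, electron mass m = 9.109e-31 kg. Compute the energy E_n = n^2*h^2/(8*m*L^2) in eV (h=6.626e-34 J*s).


E = n^2 * h^2 / (8 * m * L^2)
= 1^2 * (6.626e-34)^2 / (8 * 9.109e-31 * (1.18e-9)^2)
= 1 * 4.3904e-67 / (8 * 9.109e-31 * 1.3924e-18)
= 4.3269e-20 J
= 0.2701 eV

0.2701


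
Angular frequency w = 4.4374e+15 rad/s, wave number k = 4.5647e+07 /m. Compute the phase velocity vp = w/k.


vp = w / k
= 4.4374e+15 / 4.5647e+07
= 9.7211e+07 m/s

9.7211e+07


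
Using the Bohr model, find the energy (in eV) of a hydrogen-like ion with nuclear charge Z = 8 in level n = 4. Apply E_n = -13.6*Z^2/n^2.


E_n = -13.6 * Z^2 / n^2
= -13.6 * 8^2 / 4^2
= -13.6 * 64 / 16
= -54.4 eV

-54.4


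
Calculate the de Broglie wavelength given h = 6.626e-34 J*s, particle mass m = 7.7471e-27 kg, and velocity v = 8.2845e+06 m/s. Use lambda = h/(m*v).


lambda = h / (m * v)
= 6.626e-34 / (7.7471e-27 * 8.2845e+06)
= 6.626e-34 / 6.4181e-20
= 1.0324e-14 m

1.0324e-14


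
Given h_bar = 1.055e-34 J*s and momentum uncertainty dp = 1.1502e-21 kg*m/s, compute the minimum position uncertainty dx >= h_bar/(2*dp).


dx = h_bar / (2 * dp)
= 1.055e-34 / (2 * 1.1502e-21)
= 1.055e-34 / 2.3004e-21
= 4.5862e-14 m

4.5862e-14


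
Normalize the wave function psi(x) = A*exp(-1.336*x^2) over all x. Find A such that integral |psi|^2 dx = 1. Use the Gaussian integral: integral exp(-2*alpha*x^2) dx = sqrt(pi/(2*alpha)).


integral |psi|^2 dx = A^2 * sqrt(pi/(2*alpha)) = 1
A^2 = sqrt(2*alpha/pi)
= sqrt(2 * 1.336 / pi)
= 0.922239
A = sqrt(0.922239)
= 0.9603

0.9603


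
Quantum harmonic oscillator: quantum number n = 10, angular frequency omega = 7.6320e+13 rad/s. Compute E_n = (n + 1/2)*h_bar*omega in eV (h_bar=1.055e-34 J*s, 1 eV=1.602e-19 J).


E = (n + 1/2) * h_bar * omega
= (10 + 0.5) * 1.055e-34 * 7.6320e+13
= 10.5 * 8.0518e-21
= 8.4543e-20 J
= 0.5277 eV

0.5277


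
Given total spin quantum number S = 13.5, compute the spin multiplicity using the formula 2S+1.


Spin multiplicity = 2S + 1
= 2 * 13.5 + 1
= 27.0 + 1
= 28

28


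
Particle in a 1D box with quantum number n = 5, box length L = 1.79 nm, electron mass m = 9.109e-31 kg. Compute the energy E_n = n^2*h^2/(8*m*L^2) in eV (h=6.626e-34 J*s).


E = n^2 * h^2 / (8 * m * L^2)
= 5^2 * (6.626e-34)^2 / (8 * 9.109e-31 * (1.79e-9)^2)
= 25 * 4.3904e-67 / (8 * 9.109e-31 * 3.2041e-18)
= 4.7008e-19 J
= 2.9344 eV

2.9344


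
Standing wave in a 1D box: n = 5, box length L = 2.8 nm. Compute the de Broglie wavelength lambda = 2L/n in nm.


lambda = 2L / n
= 2 * 2.8 / 5
= 5.6 / 5
= 1.12 nm

1.12


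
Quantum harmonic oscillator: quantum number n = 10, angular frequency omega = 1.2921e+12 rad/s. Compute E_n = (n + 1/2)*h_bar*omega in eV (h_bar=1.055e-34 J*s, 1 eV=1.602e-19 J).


E = (n + 1/2) * h_bar * omega
= (10 + 0.5) * 1.055e-34 * 1.2921e+12
= 10.5 * 1.3632e-22
= 1.4313e-21 J
= 0.0089 eV

0.0089


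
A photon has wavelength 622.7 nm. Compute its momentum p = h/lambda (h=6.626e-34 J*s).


p = h / lambda
= 6.626e-34 / (622.7e-9)
= 6.626e-34 / 6.2270e-07
= 1.0641e-27 kg*m/s

1.0641e-27


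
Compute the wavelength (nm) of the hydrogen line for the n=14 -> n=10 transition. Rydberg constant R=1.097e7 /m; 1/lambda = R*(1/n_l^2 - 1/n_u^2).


1/lambda = R * (1/n_l^2 - 1/n_u^2)
= 1.097e7 * (1/10^2 - 1/14^2)
= 1.097e7 * (0.01 - 0.005102)
= 1.097e7 * 0.004898
= 5.3731e+04 /m
lambda = 1 / 5.3731e+04 = 18611.3643 nm

18611.3643


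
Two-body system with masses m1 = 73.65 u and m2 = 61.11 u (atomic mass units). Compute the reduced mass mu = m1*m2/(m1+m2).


mu = m1 * m2 / (m1 + m2)
= 73.65 * 61.11 / (73.65 + 61.11)
= 4500.7515 / 134.76
= 33.3983 u

33.3983


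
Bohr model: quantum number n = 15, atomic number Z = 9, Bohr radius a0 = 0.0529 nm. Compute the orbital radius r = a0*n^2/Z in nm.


r = a0 * n^2 / Z
= 0.0529 * 15^2 / 9
= 0.0529 * 225 / 9
= 1.3225 nm

1.3225


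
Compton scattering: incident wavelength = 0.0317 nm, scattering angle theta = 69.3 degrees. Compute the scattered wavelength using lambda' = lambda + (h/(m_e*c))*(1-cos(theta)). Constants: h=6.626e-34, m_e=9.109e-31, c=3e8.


Compton wavelength: h/(m_e*c) = 2.4247e-12 m
d_lambda = 2.4247e-12 * (1 - cos(69.3 deg))
= 2.4247e-12 * 0.646525
= 1.5676e-12 m = 0.001568 nm
lambda' = 0.0317 + 0.001568
= 0.033268 nm

0.033268


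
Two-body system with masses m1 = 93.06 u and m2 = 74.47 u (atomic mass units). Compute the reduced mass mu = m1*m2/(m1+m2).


mu = m1 * m2 / (m1 + m2)
= 93.06 * 74.47 / (93.06 + 74.47)
= 6930.1782 / 167.53
= 41.3668 u

41.3668


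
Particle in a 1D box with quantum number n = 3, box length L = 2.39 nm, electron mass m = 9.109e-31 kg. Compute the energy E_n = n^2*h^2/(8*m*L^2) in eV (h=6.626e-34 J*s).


E = n^2 * h^2 / (8 * m * L^2)
= 3^2 * (6.626e-34)^2 / (8 * 9.109e-31 * (2.39e-9)^2)
= 9 * 4.3904e-67 / (8 * 9.109e-31 * 5.7121e-18)
= 9.4927e-20 J
= 0.5926 eV

0.5926


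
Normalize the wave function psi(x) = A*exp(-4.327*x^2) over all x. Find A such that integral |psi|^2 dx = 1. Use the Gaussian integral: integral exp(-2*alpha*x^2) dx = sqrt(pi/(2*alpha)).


integral |psi|^2 dx = A^2 * sqrt(pi/(2*alpha)) = 1
A^2 = sqrt(2*alpha/pi)
= sqrt(2 * 4.327 / pi)
= 1.659715
A = sqrt(1.659715)
= 1.2883

1.2883


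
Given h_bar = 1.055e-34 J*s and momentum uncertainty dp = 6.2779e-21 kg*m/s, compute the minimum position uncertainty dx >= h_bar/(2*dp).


dx = h_bar / (2 * dp)
= 1.055e-34 / (2 * 6.2779e-21)
= 1.055e-34 / 1.2556e-20
= 8.4025e-15 m

8.4025e-15


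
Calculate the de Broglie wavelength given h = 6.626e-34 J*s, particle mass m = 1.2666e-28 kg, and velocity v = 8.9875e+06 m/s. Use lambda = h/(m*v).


lambda = h / (m * v)
= 6.626e-34 / (1.2666e-28 * 8.9875e+06)
= 6.626e-34 / 1.1384e-21
= 5.8207e-13 m

5.8207e-13


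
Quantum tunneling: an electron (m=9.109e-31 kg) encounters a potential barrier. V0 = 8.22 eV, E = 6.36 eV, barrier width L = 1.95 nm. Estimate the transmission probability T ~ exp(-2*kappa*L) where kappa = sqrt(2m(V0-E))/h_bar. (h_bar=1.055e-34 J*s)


V0 - E = 1.86 eV = 2.9797e-19 J
kappa = sqrt(2 * m * (V0-E)) / h_bar
= sqrt(2 * 9.109e-31 * 2.9797e-19) / 1.055e-34
= 6.9837e+09 /m
2*kappa*L = 2 * 6.9837e+09 * 1.95e-9
= 27.2364
T = exp(-27.2364) = 1.483773e-12

1.483773e-12


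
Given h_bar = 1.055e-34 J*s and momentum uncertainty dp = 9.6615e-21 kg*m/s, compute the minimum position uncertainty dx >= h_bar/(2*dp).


dx = h_bar / (2 * dp)
= 1.055e-34 / (2 * 9.6615e-21)
= 1.055e-34 / 1.9323e-20
= 5.4598e-15 m

5.4598e-15


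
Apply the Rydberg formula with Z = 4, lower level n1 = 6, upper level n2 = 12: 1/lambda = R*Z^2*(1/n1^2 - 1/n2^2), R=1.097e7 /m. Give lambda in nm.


1/lambda = R * Z^2 * (1/n1^2 - 1/n2^2)
= 1.097e7 * 4^2 * (1/6^2 - 1/12^2)
= 1.097e7 * 16 * (0.027778 - 0.006944)
= 3.6567e+06 /m
lambda = 1 / 3.6567e+06
= 273.4731 nm

273.4731


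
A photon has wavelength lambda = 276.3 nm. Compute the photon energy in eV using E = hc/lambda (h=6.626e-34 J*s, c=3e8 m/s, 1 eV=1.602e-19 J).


E = hc / lambda
= (6.626e-34)(3e8) / (276.3e-9)
= 1.9878e-25 / 2.7630e-07
= 7.1944e-19 J
Converting to eV: 7.1944e-19 / 1.602e-19
= 4.4909 eV

4.4909


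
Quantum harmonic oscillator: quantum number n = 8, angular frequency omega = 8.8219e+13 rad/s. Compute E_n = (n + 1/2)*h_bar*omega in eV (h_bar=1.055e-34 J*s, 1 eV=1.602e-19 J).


E = (n + 1/2) * h_bar * omega
= (8 + 0.5) * 1.055e-34 * 8.8219e+13
= 8.5 * 9.3071e-21
= 7.9110e-20 J
= 0.4938 eV

0.4938


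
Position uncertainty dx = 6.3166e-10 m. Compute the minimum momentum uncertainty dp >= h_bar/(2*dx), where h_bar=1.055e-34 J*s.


dp = h_bar / (2 * dx)
= 1.055e-34 / (2 * 6.3166e-10)
= 1.055e-34 / 1.2633e-09
= 8.3510e-26 kg*m/s

8.3510e-26


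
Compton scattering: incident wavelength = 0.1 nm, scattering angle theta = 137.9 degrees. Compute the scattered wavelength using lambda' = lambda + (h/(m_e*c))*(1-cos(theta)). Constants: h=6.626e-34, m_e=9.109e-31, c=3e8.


Compton wavelength: h/(m_e*c) = 2.4247e-12 m
d_lambda = 2.4247e-12 * (1 - cos(137.9 deg))
= 2.4247e-12 * 1.741976
= 4.2238e-12 m = 0.004224 nm
lambda' = 0.1 + 0.004224
= 0.104224 nm

0.104224


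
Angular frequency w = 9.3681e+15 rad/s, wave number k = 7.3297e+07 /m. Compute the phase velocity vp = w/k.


vp = w / k
= 9.3681e+15 / 7.3297e+07
= 1.2781e+08 m/s

1.2781e+08


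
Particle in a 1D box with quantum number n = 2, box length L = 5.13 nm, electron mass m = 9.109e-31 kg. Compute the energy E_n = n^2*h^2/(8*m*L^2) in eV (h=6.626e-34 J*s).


E = n^2 * h^2 / (8 * m * L^2)
= 2^2 * (6.626e-34)^2 / (8 * 9.109e-31 * (5.13e-9)^2)
= 4 * 4.3904e-67 / (8 * 9.109e-31 * 2.6317e-17)
= 9.1573e-21 J
= 0.0572 eV

0.0572


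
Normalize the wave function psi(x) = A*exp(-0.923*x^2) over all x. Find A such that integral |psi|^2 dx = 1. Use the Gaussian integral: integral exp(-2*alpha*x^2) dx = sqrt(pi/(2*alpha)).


integral |psi|^2 dx = A^2 * sqrt(pi/(2*alpha)) = 1
A^2 = sqrt(2*alpha/pi)
= sqrt(2 * 0.923 / pi)
= 0.766551
A = sqrt(0.766551)
= 0.8755

0.8755


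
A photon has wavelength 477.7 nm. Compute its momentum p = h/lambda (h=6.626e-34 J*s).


p = h / lambda
= 6.626e-34 / (477.7e-9)
= 6.626e-34 / 4.7770e-07
= 1.3871e-27 kg*m/s

1.3871e-27


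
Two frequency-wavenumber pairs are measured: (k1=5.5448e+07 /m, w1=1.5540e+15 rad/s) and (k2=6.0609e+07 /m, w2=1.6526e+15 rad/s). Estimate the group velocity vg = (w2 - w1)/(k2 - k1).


vg = (w2 - w1) / (k2 - k1)
= (1.6526e+15 - 1.5540e+15) / (6.0609e+07 - 5.5448e+07)
= 9.8600e+13 / 5.1610e+06
= 1.9105e+07 m/s

1.9105e+07


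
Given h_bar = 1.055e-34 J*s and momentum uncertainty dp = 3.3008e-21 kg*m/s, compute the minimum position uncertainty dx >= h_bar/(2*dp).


dx = h_bar / (2 * dp)
= 1.055e-34 / (2 * 3.3008e-21)
= 1.055e-34 / 6.6016e-21
= 1.5981e-14 m

1.5981e-14


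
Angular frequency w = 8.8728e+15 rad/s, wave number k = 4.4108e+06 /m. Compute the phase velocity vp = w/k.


vp = w / k
= 8.8728e+15 / 4.4108e+06
= 2.0116e+09 m/s

2.0116e+09


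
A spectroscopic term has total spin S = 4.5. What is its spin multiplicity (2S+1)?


Spin multiplicity = 2S + 1
= 2 * 4.5 + 1
= 9.0 + 1
= 10

10


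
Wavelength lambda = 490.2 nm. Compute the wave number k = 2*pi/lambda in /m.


k = 2 * pi / lambda
= 6.2832 / (490.2e-9)
= 6.2832 / 4.9020e-07
= 1.2818e+07 /m

1.2818e+07


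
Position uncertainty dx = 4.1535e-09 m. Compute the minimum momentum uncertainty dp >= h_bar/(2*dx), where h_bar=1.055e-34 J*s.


dp = h_bar / (2 * dx)
= 1.055e-34 / (2 * 4.1535e-09)
= 1.055e-34 / 8.3070e-09
= 1.2700e-26 kg*m/s

1.2700e-26


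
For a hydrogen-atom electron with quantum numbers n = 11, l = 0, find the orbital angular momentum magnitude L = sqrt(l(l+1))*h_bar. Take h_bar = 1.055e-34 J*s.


L = sqrt(l*(l+1)) * h_bar
= sqrt(0 * 1) * 1.055e-34
= sqrt(0) * 1.055e-34
= 0.0 * 1.055e-34
= 0.0000e+00 J*s

0.0000e+00


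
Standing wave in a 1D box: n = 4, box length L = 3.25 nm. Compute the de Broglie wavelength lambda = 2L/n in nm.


lambda = 2L / n
= 2 * 3.25 / 4
= 6.5 / 4
= 1.625 nm

1.625


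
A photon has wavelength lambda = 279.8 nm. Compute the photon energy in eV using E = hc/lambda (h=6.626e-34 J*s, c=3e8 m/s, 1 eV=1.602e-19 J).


E = hc / lambda
= (6.626e-34)(3e8) / (279.8e-9)
= 1.9878e-25 / 2.7980e-07
= 7.1044e-19 J
Converting to eV: 7.1044e-19 / 1.602e-19
= 4.4347 eV

4.4347


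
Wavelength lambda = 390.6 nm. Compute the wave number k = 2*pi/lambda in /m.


k = 2 * pi / lambda
= 6.2832 / (390.6e-9)
= 6.2832 / 3.9060e-07
= 1.6086e+07 /m

1.6086e+07


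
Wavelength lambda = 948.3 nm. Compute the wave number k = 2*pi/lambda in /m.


k = 2 * pi / lambda
= 6.2832 / (948.3e-9)
= 6.2832 / 9.4830e-07
= 6.6257e+06 /m

6.6257e+06


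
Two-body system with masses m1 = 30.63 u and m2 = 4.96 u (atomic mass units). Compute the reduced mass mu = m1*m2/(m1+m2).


mu = m1 * m2 / (m1 + m2)
= 30.63 * 4.96 / (30.63 + 4.96)
= 151.9248 / 35.59
= 4.2687 u

4.2687


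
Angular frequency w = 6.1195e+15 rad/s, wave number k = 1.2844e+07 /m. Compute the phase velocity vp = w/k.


vp = w / k
= 6.1195e+15 / 1.2844e+07
= 4.7645e+08 m/s

4.7645e+08


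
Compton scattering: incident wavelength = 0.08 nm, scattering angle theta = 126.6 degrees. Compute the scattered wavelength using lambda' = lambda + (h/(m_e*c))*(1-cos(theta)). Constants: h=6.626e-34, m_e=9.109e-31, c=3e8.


Compton wavelength: h/(m_e*c) = 2.4247e-12 m
d_lambda = 2.4247e-12 * (1 - cos(126.6 deg))
= 2.4247e-12 * 1.596225
= 3.8704e-12 m = 0.00387 nm
lambda' = 0.08 + 0.00387
= 0.08387 nm

0.08387


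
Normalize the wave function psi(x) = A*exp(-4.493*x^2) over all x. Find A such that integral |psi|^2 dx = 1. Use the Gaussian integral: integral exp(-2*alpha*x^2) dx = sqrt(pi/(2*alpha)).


integral |psi|^2 dx = A^2 * sqrt(pi/(2*alpha)) = 1
A^2 = sqrt(2*alpha/pi)
= sqrt(2 * 4.493 / pi)
= 1.691252
A = sqrt(1.691252)
= 1.3005

1.3005


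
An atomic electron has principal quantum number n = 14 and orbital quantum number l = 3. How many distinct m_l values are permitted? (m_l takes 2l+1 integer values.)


m_l ranges from -l to +l in integer steps
So m_l goes from -3 to +3
Count = 2l + 1 = 2*3 + 1
= 7

7


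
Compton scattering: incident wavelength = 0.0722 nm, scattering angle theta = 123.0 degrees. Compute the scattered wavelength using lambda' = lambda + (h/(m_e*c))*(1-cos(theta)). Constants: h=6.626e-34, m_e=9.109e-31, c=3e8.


Compton wavelength: h/(m_e*c) = 2.4247e-12 m
d_lambda = 2.4247e-12 * (1 - cos(123.0 deg))
= 2.4247e-12 * 1.544639
= 3.7453e-12 m = 0.003745 nm
lambda' = 0.0722 + 0.003745
= 0.075945 nm

0.075945


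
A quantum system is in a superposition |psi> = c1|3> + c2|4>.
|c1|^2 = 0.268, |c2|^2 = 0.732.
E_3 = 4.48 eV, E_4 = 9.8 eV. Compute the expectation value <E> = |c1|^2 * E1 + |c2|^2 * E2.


<E> = |c1|^2 * E1 + |c2|^2 * E2
= 0.268 * 4.48 + 0.732 * 9.8
= 1.2006 + 7.1736
= 8.3742 eV

8.3742


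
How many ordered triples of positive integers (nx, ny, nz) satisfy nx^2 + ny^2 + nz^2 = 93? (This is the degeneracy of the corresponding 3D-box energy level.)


Enumerate all (nx, ny, nz) with nx^2 + ny^2 + nz^2 = 93:
(2,5,8)
(2,8,5)
(5,2,8)
(5,8,2)
(8,2,5)
(8,5,2)
Total degeneracy = 6

6


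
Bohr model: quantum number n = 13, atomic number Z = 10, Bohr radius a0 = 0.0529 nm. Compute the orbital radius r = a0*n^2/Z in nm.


r = a0 * n^2 / Z
= 0.0529 * 13^2 / 10
= 0.0529 * 169 / 10
= 0.894 nm

0.894


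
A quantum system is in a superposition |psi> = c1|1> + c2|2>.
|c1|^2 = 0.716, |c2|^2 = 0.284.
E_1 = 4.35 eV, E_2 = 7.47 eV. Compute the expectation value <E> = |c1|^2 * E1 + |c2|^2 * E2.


<E> = |c1|^2 * E1 + |c2|^2 * E2
= 0.716 * 4.35 + 0.284 * 7.47
= 3.1146 + 2.1215
= 5.2361 eV

5.2361


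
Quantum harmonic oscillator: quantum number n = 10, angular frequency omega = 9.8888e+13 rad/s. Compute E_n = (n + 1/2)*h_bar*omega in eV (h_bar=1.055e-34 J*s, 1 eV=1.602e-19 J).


E = (n + 1/2) * h_bar * omega
= (10 + 0.5) * 1.055e-34 * 9.8888e+13
= 10.5 * 1.0433e-20
= 1.0954e-19 J
= 0.6838 eV

0.6838


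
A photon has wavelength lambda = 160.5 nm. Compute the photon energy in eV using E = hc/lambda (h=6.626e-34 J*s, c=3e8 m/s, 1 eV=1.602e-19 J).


E = hc / lambda
= (6.626e-34)(3e8) / (160.5e-9)
= 1.9878e-25 / 1.6050e-07
= 1.2385e-18 J
Converting to eV: 1.2385e-18 / 1.602e-19
= 7.731 eV

7.731


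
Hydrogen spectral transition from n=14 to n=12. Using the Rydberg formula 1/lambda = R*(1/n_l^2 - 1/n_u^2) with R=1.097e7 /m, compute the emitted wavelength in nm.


1/lambda = R * (1/n_l^2 - 1/n_u^2)
= 1.097e7 * (1/12^2 - 1/14^2)
= 1.097e7 * (0.006944 - 0.005102)
= 1.097e7 * 0.001842
= 2.0211e+04 /m
lambda = 1 / 2.0211e+04 = 49477.5962 nm

49477.5962


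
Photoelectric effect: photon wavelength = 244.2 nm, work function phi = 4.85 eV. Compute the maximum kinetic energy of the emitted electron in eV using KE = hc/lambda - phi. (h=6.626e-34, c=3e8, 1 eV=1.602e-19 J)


E_photon = hc / lambda
= (6.626e-34)(3e8) / (244.2e-9)
= 8.1400e-19 J
= 5.0812 eV
KE = E_photon - phi
= 5.0812 - 4.85
= 0.2312 eV

0.2312


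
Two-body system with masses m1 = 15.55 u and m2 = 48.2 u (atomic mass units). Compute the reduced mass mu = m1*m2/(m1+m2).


mu = m1 * m2 / (m1 + m2)
= 15.55 * 48.2 / (15.55 + 48.2)
= 749.51 / 63.75
= 11.757 u

11.757


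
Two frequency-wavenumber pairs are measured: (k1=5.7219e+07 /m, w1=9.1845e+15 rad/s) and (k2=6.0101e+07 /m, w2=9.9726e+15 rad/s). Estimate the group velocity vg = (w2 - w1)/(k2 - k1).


vg = (w2 - w1) / (k2 - k1)
= (9.9726e+15 - 9.1845e+15) / (6.0101e+07 - 5.7219e+07)
= 7.8810e+14 / 2.8820e+06
= 2.7346e+08 m/s

2.7346e+08


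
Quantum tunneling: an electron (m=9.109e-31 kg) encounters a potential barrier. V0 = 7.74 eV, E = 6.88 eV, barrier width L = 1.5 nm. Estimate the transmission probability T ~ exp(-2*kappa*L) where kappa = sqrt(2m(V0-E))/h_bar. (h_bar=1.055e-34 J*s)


V0 - E = 0.86 eV = 1.3777e-19 J
kappa = sqrt(2 * m * (V0-E)) / h_bar
= sqrt(2 * 9.109e-31 * 1.3777e-19) / 1.055e-34
= 4.7487e+09 /m
2*kappa*L = 2 * 4.7487e+09 * 1.5e-9
= 14.2462
T = exp(-14.2462) = 6.500482e-07

6.500482e-07


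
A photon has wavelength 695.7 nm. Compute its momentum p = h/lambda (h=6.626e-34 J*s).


p = h / lambda
= 6.626e-34 / (695.7e-9)
= 6.626e-34 / 6.9570e-07
= 9.5242e-28 kg*m/s

9.5242e-28


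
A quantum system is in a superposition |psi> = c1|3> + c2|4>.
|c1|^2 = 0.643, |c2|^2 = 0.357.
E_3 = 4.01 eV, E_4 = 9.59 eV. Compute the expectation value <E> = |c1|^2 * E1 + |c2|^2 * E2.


<E> = |c1|^2 * E1 + |c2|^2 * E2
= 0.643 * 4.01 + 0.357 * 9.59
= 2.5784 + 3.4236
= 6.0021 eV

6.0021


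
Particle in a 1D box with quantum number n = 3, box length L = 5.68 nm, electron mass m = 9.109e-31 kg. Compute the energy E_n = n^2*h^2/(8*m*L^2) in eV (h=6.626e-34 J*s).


E = n^2 * h^2 / (8 * m * L^2)
= 3^2 * (6.626e-34)^2 / (8 * 9.109e-31 * (5.68e-9)^2)
= 9 * 4.3904e-67 / (8 * 9.109e-31 * 3.2262e-17)
= 1.6807e-20 J
= 0.1049 eV

0.1049


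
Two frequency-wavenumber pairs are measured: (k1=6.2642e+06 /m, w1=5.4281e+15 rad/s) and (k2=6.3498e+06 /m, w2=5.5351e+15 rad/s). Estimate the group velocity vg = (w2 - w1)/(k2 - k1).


vg = (w2 - w1) / (k2 - k1)
= (5.5351e+15 - 5.4281e+15) / (6.3498e+06 - 6.2642e+06)
= 1.0700e+14 / 8.5600e+04
= 1.2500e+09 m/s

1.2500e+09


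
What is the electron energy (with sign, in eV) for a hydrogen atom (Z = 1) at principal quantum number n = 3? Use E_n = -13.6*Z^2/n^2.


E_n = -13.6 * Z^2 / n^2
= -13.6 * 1^2 / 3^2
= -13.6 * 1 / 9
= -1.5111 eV

-1.5111


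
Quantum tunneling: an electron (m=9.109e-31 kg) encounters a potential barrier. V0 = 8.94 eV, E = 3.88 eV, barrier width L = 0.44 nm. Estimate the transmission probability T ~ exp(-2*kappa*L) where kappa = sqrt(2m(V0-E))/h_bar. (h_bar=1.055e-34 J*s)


V0 - E = 5.06 eV = 8.1061e-19 J
kappa = sqrt(2 * m * (V0-E)) / h_bar
= sqrt(2 * 9.109e-31 * 8.1061e-19) / 1.055e-34
= 1.1519e+10 /m
2*kappa*L = 2 * 1.1519e+10 * 0.44e-9
= 10.1365
T = exp(-10.1365) = 3.960806e-05

3.960806e-05


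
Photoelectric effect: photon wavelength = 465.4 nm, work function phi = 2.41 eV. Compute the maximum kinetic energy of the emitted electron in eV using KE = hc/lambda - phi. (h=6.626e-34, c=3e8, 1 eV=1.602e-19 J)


E_photon = hc / lambda
= (6.626e-34)(3e8) / (465.4e-9)
= 4.2712e-19 J
= 2.6661 eV
KE = E_photon - phi
= 2.6661 - 2.41
= 0.2561 eV

0.2561


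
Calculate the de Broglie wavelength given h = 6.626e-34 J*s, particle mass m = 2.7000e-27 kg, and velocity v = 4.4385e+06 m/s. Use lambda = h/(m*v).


lambda = h / (m * v)
= 6.626e-34 / (2.7000e-27 * 4.4385e+06)
= 6.626e-34 / 1.1984e-20
= 5.5291e-14 m

5.5291e-14


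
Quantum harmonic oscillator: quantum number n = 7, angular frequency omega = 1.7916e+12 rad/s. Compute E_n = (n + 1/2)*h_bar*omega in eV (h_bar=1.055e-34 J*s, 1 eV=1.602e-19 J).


E = (n + 1/2) * h_bar * omega
= (7 + 0.5) * 1.055e-34 * 1.7916e+12
= 7.5 * 1.8901e-22
= 1.4176e-21 J
= 0.0088 eV

0.0088


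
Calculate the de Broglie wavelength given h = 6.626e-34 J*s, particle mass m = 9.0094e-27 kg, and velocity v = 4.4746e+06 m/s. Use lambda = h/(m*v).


lambda = h / (m * v)
= 6.626e-34 / (9.0094e-27 * 4.4746e+06)
= 6.626e-34 / 4.0313e-20
= 1.6436e-14 m

1.6436e-14


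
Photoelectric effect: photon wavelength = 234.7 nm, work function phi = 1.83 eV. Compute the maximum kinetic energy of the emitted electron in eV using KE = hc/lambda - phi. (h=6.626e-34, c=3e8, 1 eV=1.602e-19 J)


E_photon = hc / lambda
= (6.626e-34)(3e8) / (234.7e-9)
= 8.4695e-19 J
= 5.2869 eV
KE = E_photon - phi
= 5.2869 - 1.83
= 3.4569 eV

3.4569


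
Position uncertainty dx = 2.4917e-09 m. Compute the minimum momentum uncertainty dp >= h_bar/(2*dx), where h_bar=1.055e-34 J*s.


dp = h_bar / (2 * dx)
= 1.055e-34 / (2 * 2.4917e-09)
= 1.055e-34 / 4.9834e-09
= 2.1170e-26 kg*m/s

2.1170e-26


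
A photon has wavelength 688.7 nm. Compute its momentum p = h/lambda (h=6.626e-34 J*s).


p = h / lambda
= 6.626e-34 / (688.7e-9)
= 6.626e-34 / 6.8870e-07
= 9.6210e-28 kg*m/s

9.6210e-28


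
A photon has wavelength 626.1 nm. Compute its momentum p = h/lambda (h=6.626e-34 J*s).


p = h / lambda
= 6.626e-34 / (626.1e-9)
= 6.626e-34 / 6.2610e-07
= 1.0583e-27 kg*m/s

1.0583e-27


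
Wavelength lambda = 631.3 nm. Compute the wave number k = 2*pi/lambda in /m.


k = 2 * pi / lambda
= 6.2832 / (631.3e-9)
= 6.2832 / 6.3130e-07
= 9.9528e+06 /m

9.9528e+06


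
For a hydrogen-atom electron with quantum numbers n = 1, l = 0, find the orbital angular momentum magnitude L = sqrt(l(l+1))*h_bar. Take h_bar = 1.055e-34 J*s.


L = sqrt(l*(l+1)) * h_bar
= sqrt(0 * 1) * 1.055e-34
= sqrt(0) * 1.055e-34
= 0.0 * 1.055e-34
= 0.0000e+00 J*s

0.0000e+00


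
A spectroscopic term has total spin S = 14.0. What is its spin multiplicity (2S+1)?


Spin multiplicity = 2S + 1
= 2 * 14.0 + 1
= 28.0 + 1
= 29

29


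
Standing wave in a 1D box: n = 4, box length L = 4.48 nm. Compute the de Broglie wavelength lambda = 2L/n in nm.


lambda = 2L / n
= 2 * 4.48 / 4
= 8.96 / 4
= 2.24 nm

2.24


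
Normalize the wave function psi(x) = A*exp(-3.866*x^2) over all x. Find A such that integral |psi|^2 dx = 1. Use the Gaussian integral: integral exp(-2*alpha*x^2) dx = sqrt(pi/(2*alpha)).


integral |psi|^2 dx = A^2 * sqrt(pi/(2*alpha)) = 1
A^2 = sqrt(2*alpha/pi)
= sqrt(2 * 3.866 / pi)
= 1.568812
A = sqrt(1.568812)
= 1.2525

1.2525


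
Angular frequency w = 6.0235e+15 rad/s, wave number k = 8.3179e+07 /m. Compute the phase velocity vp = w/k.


vp = w / k
= 6.0235e+15 / 8.3179e+07
= 7.2416e+07 m/s

7.2416e+07


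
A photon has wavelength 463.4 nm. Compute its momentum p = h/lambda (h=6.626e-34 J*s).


p = h / lambda
= 6.626e-34 / (463.4e-9)
= 6.626e-34 / 4.6340e-07
= 1.4299e-27 kg*m/s

1.4299e-27


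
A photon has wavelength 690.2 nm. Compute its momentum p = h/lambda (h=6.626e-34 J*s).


p = h / lambda
= 6.626e-34 / (690.2e-9)
= 6.626e-34 / 6.9020e-07
= 9.6001e-28 kg*m/s

9.6001e-28


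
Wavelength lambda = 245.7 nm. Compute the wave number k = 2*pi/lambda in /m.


k = 2 * pi / lambda
= 6.2832 / (245.7e-9)
= 6.2832 / 2.4570e-07
= 2.5573e+07 /m

2.5573e+07


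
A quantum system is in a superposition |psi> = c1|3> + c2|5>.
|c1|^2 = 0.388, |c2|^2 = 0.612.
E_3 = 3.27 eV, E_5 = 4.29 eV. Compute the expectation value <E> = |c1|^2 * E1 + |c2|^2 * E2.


<E> = |c1|^2 * E1 + |c2|^2 * E2
= 0.388 * 3.27 + 0.612 * 4.29
= 1.2688 + 2.6255
= 3.8942 eV

3.8942


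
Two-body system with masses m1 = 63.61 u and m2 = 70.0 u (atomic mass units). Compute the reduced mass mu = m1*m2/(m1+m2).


mu = m1 * m2 / (m1 + m2)
= 63.61 * 70.0 / (63.61 + 70.0)
= 4452.7 / 133.61
= 33.3261 u

33.3261


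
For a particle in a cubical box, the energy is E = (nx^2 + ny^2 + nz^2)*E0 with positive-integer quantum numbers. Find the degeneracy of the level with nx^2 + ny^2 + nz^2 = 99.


Enumerate all (nx, ny, nz) with nx^2 + ny^2 + nz^2 = 99:
(1,7,7)
(3,3,9)
(3,9,3)
(5,5,7)
(5,7,5)
(7,1,7)
(7,5,5)
(7,7,1)
(9,3,3)
Total degeneracy = 9

9


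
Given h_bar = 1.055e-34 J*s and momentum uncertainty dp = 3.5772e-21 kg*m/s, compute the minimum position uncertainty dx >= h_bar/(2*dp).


dx = h_bar / (2 * dp)
= 1.055e-34 / (2 * 3.5772e-21)
= 1.055e-34 / 7.1544e-21
= 1.4746e-14 m

1.4746e-14


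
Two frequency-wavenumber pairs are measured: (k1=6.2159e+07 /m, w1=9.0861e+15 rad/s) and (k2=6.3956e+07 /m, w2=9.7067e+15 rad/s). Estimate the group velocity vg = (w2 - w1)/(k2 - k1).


vg = (w2 - w1) / (k2 - k1)
= (9.7067e+15 - 9.0861e+15) / (6.3956e+07 - 6.2159e+07)
= 6.2060e+14 / 1.7970e+06
= 3.4535e+08 m/s

3.4535e+08


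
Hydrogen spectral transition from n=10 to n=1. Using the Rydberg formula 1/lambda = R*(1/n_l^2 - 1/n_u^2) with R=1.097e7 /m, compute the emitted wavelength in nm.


1/lambda = R * (1/n_l^2 - 1/n_u^2)
= 1.097e7 * (1/1^2 - 1/10^2)
= 1.097e7 * (1.0 - 0.01)
= 1.097e7 * 0.99
= 1.0860e+07 /m
lambda = 1 / 1.0860e+07 = 92.0785 nm

92.0785


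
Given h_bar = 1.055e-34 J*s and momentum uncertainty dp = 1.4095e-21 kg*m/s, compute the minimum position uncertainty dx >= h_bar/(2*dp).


dx = h_bar / (2 * dp)
= 1.055e-34 / (2 * 1.4095e-21)
= 1.055e-34 / 2.8190e-21
= 3.7425e-14 m

3.7425e-14


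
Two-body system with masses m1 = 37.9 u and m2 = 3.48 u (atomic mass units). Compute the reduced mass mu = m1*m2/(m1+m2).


mu = m1 * m2 / (m1 + m2)
= 37.9 * 3.48 / (37.9 + 3.48)
= 131.892 / 41.38
= 3.1873 u

3.1873


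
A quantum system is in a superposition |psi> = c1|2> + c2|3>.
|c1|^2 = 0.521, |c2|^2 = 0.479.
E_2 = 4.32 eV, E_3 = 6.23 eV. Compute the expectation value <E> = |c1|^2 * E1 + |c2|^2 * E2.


<E> = |c1|^2 * E1 + |c2|^2 * E2
= 0.521 * 4.32 + 0.479 * 6.23
= 2.2507 + 2.9842
= 5.2349 eV

5.2349


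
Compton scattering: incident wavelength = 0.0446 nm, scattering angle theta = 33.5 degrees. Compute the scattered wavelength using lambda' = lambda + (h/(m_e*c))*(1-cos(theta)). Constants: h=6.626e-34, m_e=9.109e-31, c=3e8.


Compton wavelength: h/(m_e*c) = 2.4247e-12 m
d_lambda = 2.4247e-12 * (1 - cos(33.5 deg))
= 2.4247e-12 * 0.166114
= 4.0278e-13 m = 0.000403 nm
lambda' = 0.0446 + 0.000403
= 0.045003 nm

0.045003


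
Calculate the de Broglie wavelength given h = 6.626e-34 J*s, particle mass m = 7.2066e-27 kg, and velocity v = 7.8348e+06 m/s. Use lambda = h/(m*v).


lambda = h / (m * v)
= 6.626e-34 / (7.2066e-27 * 7.8348e+06)
= 6.626e-34 / 5.6462e-20
= 1.1735e-14 m

1.1735e-14


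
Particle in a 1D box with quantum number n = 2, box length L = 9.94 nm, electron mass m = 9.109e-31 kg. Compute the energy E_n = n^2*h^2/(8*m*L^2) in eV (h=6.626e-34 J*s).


E = n^2 * h^2 / (8 * m * L^2)
= 2^2 * (6.626e-34)^2 / (8 * 9.109e-31 * (9.94e-9)^2)
= 4 * 4.3904e-67 / (8 * 9.109e-31 * 9.8804e-17)
= 2.4391e-21 J
= 0.0152 eV

0.0152


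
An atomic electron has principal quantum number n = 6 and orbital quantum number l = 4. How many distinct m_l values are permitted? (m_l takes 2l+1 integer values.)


m_l ranges from -l to +l in integer steps
So m_l goes from -4 to +4
Count = 2l + 1 = 2*4 + 1
= 9

9


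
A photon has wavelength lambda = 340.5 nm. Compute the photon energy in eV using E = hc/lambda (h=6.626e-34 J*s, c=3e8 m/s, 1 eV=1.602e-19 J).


E = hc / lambda
= (6.626e-34)(3e8) / (340.5e-9)
= 1.9878e-25 / 3.4050e-07
= 5.8379e-19 J
Converting to eV: 5.8379e-19 / 1.602e-19
= 3.6441 eV

3.6441


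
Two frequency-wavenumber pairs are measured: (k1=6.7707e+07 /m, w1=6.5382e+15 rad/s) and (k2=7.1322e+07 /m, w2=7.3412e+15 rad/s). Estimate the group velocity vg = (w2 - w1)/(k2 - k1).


vg = (w2 - w1) / (k2 - k1)
= (7.3412e+15 - 6.5382e+15) / (7.1322e+07 - 6.7707e+07)
= 8.0300e+14 / 3.6150e+06
= 2.2213e+08 m/s

2.2213e+08


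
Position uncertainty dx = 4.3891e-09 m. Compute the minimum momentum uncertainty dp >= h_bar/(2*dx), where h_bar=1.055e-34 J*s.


dp = h_bar / (2 * dx)
= 1.055e-34 / (2 * 4.3891e-09)
= 1.055e-34 / 8.7782e-09
= 1.2018e-26 kg*m/s

1.2018e-26


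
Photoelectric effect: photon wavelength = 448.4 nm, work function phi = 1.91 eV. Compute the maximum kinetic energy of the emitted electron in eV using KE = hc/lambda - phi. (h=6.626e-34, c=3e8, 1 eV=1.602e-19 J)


E_photon = hc / lambda
= (6.626e-34)(3e8) / (448.4e-9)
= 4.4331e-19 J
= 2.7672 eV
KE = E_photon - phi
= 2.7672 - 1.91
= 0.8572 eV

0.8572


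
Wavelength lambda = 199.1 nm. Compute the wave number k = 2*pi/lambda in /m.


k = 2 * pi / lambda
= 6.2832 / (199.1e-9)
= 6.2832 / 1.9910e-07
= 3.1558e+07 /m

3.1558e+07


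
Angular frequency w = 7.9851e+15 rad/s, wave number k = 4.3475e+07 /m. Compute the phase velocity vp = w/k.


vp = w / k
= 7.9851e+15 / 4.3475e+07
= 1.8367e+08 m/s

1.8367e+08


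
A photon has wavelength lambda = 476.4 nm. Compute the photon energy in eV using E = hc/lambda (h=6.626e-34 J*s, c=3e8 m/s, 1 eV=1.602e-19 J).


E = hc / lambda
= (6.626e-34)(3e8) / (476.4e-9)
= 1.9878e-25 / 4.7640e-07
= 4.1725e-19 J
Converting to eV: 4.1725e-19 / 1.602e-19
= 2.6046 eV

2.6046


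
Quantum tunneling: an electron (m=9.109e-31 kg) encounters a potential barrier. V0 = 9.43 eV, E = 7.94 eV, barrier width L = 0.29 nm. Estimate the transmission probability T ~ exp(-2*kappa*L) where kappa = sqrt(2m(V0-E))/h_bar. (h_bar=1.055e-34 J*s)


V0 - E = 1.49 eV = 2.3870e-19 J
kappa = sqrt(2 * m * (V0-E)) / h_bar
= sqrt(2 * 9.109e-31 * 2.3870e-19) / 1.055e-34
= 6.2506e+09 /m
2*kappa*L = 2 * 6.2506e+09 * 0.29e-9
= 3.6254
T = exp(-3.6254) = 2.663970e-02

2.663970e-02


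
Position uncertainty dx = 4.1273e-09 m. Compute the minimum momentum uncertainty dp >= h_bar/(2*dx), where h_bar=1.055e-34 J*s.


dp = h_bar / (2 * dx)
= 1.055e-34 / (2 * 4.1273e-09)
= 1.055e-34 / 8.2546e-09
= 1.2781e-26 kg*m/s

1.2781e-26


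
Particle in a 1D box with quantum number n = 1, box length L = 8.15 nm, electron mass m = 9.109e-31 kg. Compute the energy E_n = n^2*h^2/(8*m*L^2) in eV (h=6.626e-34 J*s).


E = n^2 * h^2 / (8 * m * L^2)
= 1^2 * (6.626e-34)^2 / (8 * 9.109e-31 * (8.15e-9)^2)
= 1 * 4.3904e-67 / (8 * 9.109e-31 * 6.6423e-17)
= 9.0704e-22 J
= 0.0057 eV

0.0057


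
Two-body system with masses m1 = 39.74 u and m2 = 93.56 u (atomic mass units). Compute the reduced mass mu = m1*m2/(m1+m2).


mu = m1 * m2 / (m1 + m2)
= 39.74 * 93.56 / (39.74 + 93.56)
= 3718.0744 / 133.3
= 27.8925 u

27.8925


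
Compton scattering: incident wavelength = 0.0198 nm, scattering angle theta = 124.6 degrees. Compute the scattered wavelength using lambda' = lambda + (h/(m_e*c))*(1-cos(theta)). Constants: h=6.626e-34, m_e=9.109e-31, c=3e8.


Compton wavelength: h/(m_e*c) = 2.4247e-12 m
d_lambda = 2.4247e-12 * (1 - cos(124.6 deg))
= 2.4247e-12 * 1.567844
= 3.8016e-12 m = 0.003802 nm
lambda' = 0.0198 + 0.003802
= 0.023602 nm

0.023602


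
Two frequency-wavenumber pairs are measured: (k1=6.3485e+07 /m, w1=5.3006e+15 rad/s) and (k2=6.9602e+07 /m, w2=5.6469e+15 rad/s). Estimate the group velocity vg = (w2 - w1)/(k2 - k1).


vg = (w2 - w1) / (k2 - k1)
= (5.6469e+15 - 5.3006e+15) / (6.9602e+07 - 6.3485e+07)
= 3.4630e+14 / 6.1170e+06
= 5.6613e+07 m/s

5.6613e+07


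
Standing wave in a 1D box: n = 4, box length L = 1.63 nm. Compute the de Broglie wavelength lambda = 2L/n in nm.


lambda = 2L / n
= 2 * 1.63 / 4
= 3.26 / 4
= 0.815 nm

0.815


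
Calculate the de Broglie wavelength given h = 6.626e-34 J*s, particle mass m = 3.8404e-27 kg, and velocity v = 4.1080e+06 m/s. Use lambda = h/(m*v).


lambda = h / (m * v)
= 6.626e-34 / (3.8404e-27 * 4.1080e+06)
= 6.626e-34 / 1.5776e-20
= 4.2000e-14 m

4.2000e-14


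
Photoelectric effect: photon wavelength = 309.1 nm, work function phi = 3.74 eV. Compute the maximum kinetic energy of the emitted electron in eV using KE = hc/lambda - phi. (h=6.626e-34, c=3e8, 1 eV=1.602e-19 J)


E_photon = hc / lambda
= (6.626e-34)(3e8) / (309.1e-9)
= 6.4309e-19 J
= 4.0143 eV
KE = E_photon - phi
= 4.0143 - 3.74
= 0.2743 eV

0.2743


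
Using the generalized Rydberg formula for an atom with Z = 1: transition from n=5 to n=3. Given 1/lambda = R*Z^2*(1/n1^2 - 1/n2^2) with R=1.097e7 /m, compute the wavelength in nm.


1/lambda = R * Z^2 * (1/n1^2 - 1/n2^2)
= 1.097e7 * 1^2 * (1/3^2 - 1/5^2)
= 1.097e7 * 1 * (0.111111 - 0.04)
= 7.8009e+05 /m
lambda = 1 / 7.8009e+05
= 1281.9052 nm

1281.9052


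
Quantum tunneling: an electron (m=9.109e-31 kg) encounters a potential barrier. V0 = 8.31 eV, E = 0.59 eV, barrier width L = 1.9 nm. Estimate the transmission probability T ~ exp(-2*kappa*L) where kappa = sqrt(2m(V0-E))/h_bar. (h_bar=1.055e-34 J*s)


V0 - E = 7.72 eV = 1.2367e-18 J
kappa = sqrt(2 * m * (V0-E)) / h_bar
= sqrt(2 * 9.109e-31 * 1.2367e-18) / 1.055e-34
= 1.4228e+10 /m
2*kappa*L = 2 * 1.4228e+10 * 1.9e-9
= 54.0656
T = exp(-54.0656) = 3.308175e-24

3.308175e-24


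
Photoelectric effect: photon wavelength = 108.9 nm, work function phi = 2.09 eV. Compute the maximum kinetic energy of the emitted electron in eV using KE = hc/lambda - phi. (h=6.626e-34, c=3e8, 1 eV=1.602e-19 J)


E_photon = hc / lambda
= (6.626e-34)(3e8) / (108.9e-9)
= 1.8253e-18 J
= 11.3942 eV
KE = E_photon - phi
= 11.3942 - 2.09
= 9.3042 eV

9.3042
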